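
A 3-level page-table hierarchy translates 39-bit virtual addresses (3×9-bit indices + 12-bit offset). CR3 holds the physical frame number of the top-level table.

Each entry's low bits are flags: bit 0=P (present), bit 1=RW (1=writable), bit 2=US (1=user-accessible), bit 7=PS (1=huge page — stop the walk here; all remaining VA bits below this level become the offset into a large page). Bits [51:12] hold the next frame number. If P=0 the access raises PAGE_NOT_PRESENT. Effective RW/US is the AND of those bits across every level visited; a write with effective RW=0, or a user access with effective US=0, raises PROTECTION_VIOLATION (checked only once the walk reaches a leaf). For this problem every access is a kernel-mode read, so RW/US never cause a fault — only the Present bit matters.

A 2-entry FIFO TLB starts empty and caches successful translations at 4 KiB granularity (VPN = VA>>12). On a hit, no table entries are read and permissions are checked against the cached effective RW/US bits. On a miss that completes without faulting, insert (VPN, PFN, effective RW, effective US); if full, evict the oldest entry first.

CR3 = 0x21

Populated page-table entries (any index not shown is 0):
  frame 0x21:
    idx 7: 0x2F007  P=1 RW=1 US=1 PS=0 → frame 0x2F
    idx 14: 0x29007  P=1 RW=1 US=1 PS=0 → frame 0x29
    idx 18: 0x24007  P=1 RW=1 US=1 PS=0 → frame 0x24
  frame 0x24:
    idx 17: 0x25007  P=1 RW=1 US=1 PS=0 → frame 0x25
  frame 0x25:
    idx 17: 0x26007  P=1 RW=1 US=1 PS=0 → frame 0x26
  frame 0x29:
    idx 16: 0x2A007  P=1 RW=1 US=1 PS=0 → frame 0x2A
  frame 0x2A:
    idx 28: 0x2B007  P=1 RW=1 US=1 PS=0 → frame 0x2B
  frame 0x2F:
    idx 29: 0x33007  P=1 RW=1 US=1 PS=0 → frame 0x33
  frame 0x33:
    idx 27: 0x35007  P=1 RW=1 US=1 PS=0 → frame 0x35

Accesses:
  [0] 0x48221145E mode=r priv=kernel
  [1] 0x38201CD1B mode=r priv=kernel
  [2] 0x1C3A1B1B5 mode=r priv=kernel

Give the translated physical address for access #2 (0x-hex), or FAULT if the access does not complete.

Per-access translation:
#0 VA=0x48221145E (r,kernel):
  L0: frame=0x21 idx=18 entry=0x24007 [P=1 RW=1 US=1 PS=0]
  L1: frame=0x24 idx=17 entry=0x25007 [P=1 RW=1 US=1 PS=0]
  L2: frame=0x25 idx=17 entry=0x26007 [P=1 RW=1 US=1 PS=0]
  ⇒ phys 0x2645E  [3 reads]
#1 VA=0x38201CD1B (r,kernel):
  L0: frame=0x21 idx=14 entry=0x29007 [P=1 RW=1 US=1 PS=0]
  L1: frame=0x29 idx=16 entry=0x2A007 [P=1 RW=1 US=1 PS=0]
  L2: frame=0x2A idx=28 entry=0x2B007 [P=1 RW=1 US=1 PS=0]
  ⇒ phys 0x2BD1B  [3 reads]
#2 VA=0x1C3A1B1B5 (r,kernel):
  L0: frame=0x21 idx=7 entry=0x2F007 [P=1 RW=1 US=1 PS=0]
  L1: frame=0x2F idx=29 entry=0x33007 [P=1 RW=1 US=1 PS=0]
  L2: frame=0x33 idx=27 entry=0x35007 [P=1 RW=1 US=1 PS=0]
  ⇒ phys 0x351B5  [3 reads]

Access #2 PA: 0x351B5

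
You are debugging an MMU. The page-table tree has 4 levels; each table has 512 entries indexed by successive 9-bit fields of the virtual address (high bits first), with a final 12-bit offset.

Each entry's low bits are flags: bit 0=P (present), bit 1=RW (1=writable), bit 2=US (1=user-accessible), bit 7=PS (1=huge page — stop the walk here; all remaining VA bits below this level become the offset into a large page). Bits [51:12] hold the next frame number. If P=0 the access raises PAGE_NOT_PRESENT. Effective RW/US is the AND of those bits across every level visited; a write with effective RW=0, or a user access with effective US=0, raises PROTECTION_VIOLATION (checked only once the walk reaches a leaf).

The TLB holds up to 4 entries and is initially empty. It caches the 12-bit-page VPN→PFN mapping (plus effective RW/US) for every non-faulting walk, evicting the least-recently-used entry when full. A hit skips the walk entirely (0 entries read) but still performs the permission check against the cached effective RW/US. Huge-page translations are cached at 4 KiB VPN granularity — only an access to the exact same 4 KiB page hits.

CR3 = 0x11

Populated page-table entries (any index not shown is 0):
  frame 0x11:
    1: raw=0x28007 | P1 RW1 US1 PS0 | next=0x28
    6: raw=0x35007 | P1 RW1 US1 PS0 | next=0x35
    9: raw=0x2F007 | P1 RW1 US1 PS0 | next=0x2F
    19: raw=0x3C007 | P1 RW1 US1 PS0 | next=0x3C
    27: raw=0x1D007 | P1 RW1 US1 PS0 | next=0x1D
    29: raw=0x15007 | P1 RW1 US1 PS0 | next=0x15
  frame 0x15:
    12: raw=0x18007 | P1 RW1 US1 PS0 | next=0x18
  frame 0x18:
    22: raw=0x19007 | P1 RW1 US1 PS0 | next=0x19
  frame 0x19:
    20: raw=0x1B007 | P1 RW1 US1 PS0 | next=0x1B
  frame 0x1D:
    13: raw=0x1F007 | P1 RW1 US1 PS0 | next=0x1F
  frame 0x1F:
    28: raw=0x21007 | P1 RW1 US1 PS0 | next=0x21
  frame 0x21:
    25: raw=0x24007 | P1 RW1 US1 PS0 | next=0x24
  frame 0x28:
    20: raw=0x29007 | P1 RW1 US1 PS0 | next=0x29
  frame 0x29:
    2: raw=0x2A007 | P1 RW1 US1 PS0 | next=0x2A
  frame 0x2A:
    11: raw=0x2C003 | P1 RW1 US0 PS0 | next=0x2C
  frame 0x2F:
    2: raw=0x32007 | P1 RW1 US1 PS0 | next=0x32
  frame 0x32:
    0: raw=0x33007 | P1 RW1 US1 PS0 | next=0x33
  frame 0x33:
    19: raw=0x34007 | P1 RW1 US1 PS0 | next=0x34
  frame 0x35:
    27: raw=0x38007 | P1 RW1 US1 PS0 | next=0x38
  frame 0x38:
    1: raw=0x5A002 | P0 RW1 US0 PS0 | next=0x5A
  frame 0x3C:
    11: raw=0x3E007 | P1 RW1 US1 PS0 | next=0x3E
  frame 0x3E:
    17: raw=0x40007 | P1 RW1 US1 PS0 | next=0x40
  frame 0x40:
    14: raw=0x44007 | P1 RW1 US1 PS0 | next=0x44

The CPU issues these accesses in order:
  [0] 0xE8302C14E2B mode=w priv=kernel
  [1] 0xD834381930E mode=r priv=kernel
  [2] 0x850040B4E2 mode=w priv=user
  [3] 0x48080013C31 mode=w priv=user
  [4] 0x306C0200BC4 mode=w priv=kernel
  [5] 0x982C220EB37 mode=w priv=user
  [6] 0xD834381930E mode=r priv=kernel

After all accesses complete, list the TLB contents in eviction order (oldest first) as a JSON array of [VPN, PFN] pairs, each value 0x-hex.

Trace:
#0 VA=0xE8302C14E2B (w,kernel):
  [0] read 0x11 idx=29: raw=0x15007 flags P=1 W=1 U=1 S=0
  [1] read 0x15 idx=12: raw=0x18007 flags P=1 W=1 U=1 S=0
  [2] read 0x18 idx=22: raw=0x19007 flags P=1 W=1 U=1 S=0
  [3] read 0x19 idx=20: raw=0x1B007 flags P=1 W=1 U=1 S=0
  ✓ 0x1BE2B  — 4 lookups
#1 VA=0xD834381930E (r,kernel):
  [0] read 0x11 idx=27: raw=0x1D007 flags P=1 W=1 U=1 S=0
  [1] read 0x1D idx=13: raw=0x1F007 flags P=1 W=1 U=1 S=0
  [2] read 0x1F idx=28: raw=0x21007 flags P=1 W=1 U=1 S=0
  [3] read 0x21 idx=25: raw=0x24007 flags P=1 W=1 U=1 S=0
  ✓ 0x2430E  — 4 lookups
#2 VA=0x850040B4E2 (w,user):
  [0] read 0x11 idx=1: raw=0x28007 flags P=1 W=1 U=1 S=0
  [1] read 0x28 idx=20: raw=0x29007 flags P=1 W=1 U=1 S=0
  [2] read 0x29 idx=2: raw=0x2A007 flags P=1 W=1 U=1 S=0
  [3] read 0x2A idx=11: raw=0x2C003 flags P=1 W=1 U=0 S=0
  → PROTECTION_VIOLATION  (4 entries read)
#3 VA=0x48080013C31 (w,user):
  [0] read 0x11 idx=9: raw=0x2F007 flags P=1 W=1 U=1 S=0
  [1] read 0x2F idx=2: raw=0x32007 flags P=1 W=1 U=1 S=0
  [2] read 0x32 idx=0: raw=0x33007 flags P=1 W=1 U=1 S=0
  [3] read 0x33 idx=19: raw=0x34007 flags P=1 W=1 U=1 S=0
  ✓ 0x34C31  — 4 lookups
#4 VA=0x306C0200BC4 (w,kernel):
  [0] read 0x11 idx=6: raw=0x35007 flags P=1 W=1 U=1 S=0
  [1] read 0x35 idx=27: raw=0x38007 flags P=1 W=1 U=1 S=0
  [2] read 0x38 idx=1: raw=0x5A002 flags P=0 W=1 U=0 S=0
  → PAGE_NOT_PRESENT  (3 entries read)
#5 VA=0x982C220EB37 (w,user):
  [0] read 0x11 idx=19: raw=0x3C007 flags P=1 W=1 U=1 S=0
  [1] read 0x3C idx=11: raw=0x3E007 flags P=1 W=1 U=1 S=0
  [2] read 0x3E idx=17: raw=0x40007 flags P=1 W=1 U=1 S=0
  [3] read 0x40 idx=14: raw=0x44007 flags P=1 W=1 U=1 S=0
  ✓ 0x44B37  — 4 lookups
#6 VA=0xD834381930E (r,kernel):
  TLB hit vpn=0xD8343819 → PA=0x2430E

TLB: [["0xE8302C14", "0x1B"], ["0x48080013", "0x34"], ["0x982C220E", "0x44"], ["0xD8343819", "0x24"]]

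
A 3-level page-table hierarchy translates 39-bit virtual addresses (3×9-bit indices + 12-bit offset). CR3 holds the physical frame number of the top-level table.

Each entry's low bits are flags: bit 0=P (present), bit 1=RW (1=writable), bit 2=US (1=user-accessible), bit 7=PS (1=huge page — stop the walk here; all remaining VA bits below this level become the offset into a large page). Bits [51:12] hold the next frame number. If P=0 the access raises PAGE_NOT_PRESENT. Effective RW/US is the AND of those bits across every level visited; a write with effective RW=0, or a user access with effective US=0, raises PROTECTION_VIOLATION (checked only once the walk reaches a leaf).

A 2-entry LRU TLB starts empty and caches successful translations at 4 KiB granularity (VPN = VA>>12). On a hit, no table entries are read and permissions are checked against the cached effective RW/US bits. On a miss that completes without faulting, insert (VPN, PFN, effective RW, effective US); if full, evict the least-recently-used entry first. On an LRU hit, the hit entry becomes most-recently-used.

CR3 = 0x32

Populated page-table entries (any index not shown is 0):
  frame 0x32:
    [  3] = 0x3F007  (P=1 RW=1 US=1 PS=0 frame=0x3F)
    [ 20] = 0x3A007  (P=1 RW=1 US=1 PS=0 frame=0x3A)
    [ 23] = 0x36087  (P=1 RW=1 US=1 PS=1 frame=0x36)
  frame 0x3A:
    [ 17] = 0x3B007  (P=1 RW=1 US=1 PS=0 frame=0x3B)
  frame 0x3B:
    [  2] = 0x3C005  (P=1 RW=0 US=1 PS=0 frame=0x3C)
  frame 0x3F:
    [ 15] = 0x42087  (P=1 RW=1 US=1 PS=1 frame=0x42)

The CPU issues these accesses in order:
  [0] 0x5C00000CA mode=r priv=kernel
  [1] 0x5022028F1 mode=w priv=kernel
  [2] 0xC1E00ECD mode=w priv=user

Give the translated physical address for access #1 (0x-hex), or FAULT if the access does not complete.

Walk each access:
#0 VA=0x5C00000CA (r,kernel):
  L0 @0x32[23] → 0x36087  P=1,RW=1,US=1,PS=1
  ✓ 0x360CA (huge @L0)  — 1 lookups
#1 VA=0x5022028F1 (w,kernel):
  L0 @0x32[20] → 0x3A007  P=1,RW=1,US=1,PS=0
  L1 @0x3A[17] → 0x3B007  P=1,RW=1,US=1,PS=0
  L2 @0x3B[2] → 0x3C005  P=1,RW=0,US=1,PS=0
  ⇒ fault: PROTECTION_VIOLATION  — 3 lookups
#2 VA=0xC1E00ECD (w,user):
  L0 @0x32[3] → 0x3F007  P=1,RW=1,US=1,PS=0
  L1 @0x3F[15] → 0x42087  P=1,RW=1,US=1,PS=1
  ✓ 0x42ECD (huge @L1)  — 2 lookups

Access #1 PA: FAULT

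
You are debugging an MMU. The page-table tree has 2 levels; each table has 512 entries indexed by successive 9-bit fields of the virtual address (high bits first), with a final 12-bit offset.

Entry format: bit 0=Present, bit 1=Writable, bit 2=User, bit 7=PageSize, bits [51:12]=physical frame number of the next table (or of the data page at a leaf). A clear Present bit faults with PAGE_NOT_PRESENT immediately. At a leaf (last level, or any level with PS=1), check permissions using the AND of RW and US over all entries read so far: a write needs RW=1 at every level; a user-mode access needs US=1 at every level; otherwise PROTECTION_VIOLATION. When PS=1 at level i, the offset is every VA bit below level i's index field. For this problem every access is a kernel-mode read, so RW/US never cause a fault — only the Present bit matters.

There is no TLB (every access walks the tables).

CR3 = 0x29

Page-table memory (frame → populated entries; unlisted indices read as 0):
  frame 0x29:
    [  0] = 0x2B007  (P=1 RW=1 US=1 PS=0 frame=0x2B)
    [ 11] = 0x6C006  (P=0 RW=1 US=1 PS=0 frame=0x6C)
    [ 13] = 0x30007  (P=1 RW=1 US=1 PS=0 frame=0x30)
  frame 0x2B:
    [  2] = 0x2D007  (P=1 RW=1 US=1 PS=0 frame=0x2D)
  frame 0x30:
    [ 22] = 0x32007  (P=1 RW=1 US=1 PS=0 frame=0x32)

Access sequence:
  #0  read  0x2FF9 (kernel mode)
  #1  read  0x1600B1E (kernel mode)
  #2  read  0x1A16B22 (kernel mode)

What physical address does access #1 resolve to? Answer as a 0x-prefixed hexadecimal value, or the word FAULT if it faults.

Per-access translation:
#0 VA=0x2FF9 (r,kernel):
  lvl0: tbl 0x29, slot 0 ⇒ 0x2B007 (P1/RW1/US1/PS0)
  lvl1: tbl 0x2B, slot 2 ⇒ 0x2D007 (P1/RW1/US1/PS0)
  ✓ 0x2DFF9  — 2 lookups
#1 VA=0x1600B1E (r,kernel):
  lvl0: tbl 0x29, slot 11 ⇒ 0x6C006 (P0/RW1/US1/PS0)
  ✗ PAGE_NOT_PRESENT  [1 reads]
#2 VA=0x1A16B22 (r,kernel):
  lvl0: tbl 0x29, slot 13 ⇒ 0x30007 (P1/RW1/US1/PS0)
  lvl1: tbl 0x30, slot 22 ⇒ 0x32007 (P1/RW1/US1/PS0)
  ✓ 0x32B22  — 2 lookups

Access #1 PA: FAULT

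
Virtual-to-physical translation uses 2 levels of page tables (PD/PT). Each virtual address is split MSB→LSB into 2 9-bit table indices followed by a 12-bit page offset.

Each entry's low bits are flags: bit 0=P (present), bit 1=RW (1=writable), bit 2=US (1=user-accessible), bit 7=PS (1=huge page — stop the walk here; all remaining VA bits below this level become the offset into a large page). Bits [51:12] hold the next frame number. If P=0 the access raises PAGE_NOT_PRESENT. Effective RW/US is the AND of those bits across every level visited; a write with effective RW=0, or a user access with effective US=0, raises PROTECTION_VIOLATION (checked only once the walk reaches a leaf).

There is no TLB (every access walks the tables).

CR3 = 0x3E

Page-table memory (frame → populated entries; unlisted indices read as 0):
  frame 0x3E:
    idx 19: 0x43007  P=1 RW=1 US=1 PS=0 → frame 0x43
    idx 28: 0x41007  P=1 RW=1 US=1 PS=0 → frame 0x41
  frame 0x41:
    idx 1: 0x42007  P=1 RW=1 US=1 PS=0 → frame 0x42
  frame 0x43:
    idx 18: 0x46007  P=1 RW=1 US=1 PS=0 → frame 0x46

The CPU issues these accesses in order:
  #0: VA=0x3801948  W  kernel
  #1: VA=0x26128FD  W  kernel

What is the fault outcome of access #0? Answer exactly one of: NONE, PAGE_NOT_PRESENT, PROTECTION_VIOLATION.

Trace:
#0 VA=0x3801948 (w,kernel):
  lvl0: tbl 0x3E, slot 28 ⇒ 0x41007 (P1/RW1/US1/PS0)
  lvl1: tbl 0x41, slot 1 ⇒ 0x42007 (P1/RW1/US1/PS0)
  ⇒ phys 0x42948  [2 reads]
#1 VA=0x26128FD (w,kernel):
  lvl0: tbl 0x3E, slot 19 ⇒ 0x43007 (P1/RW1/US1/PS0)
  lvl1: tbl 0x43, slot 18 ⇒ 0x46007 (P1/RW1/US1/PS0)
  ⇒ phys 0x468FD  [2 reads]

Access #0 fault: NONE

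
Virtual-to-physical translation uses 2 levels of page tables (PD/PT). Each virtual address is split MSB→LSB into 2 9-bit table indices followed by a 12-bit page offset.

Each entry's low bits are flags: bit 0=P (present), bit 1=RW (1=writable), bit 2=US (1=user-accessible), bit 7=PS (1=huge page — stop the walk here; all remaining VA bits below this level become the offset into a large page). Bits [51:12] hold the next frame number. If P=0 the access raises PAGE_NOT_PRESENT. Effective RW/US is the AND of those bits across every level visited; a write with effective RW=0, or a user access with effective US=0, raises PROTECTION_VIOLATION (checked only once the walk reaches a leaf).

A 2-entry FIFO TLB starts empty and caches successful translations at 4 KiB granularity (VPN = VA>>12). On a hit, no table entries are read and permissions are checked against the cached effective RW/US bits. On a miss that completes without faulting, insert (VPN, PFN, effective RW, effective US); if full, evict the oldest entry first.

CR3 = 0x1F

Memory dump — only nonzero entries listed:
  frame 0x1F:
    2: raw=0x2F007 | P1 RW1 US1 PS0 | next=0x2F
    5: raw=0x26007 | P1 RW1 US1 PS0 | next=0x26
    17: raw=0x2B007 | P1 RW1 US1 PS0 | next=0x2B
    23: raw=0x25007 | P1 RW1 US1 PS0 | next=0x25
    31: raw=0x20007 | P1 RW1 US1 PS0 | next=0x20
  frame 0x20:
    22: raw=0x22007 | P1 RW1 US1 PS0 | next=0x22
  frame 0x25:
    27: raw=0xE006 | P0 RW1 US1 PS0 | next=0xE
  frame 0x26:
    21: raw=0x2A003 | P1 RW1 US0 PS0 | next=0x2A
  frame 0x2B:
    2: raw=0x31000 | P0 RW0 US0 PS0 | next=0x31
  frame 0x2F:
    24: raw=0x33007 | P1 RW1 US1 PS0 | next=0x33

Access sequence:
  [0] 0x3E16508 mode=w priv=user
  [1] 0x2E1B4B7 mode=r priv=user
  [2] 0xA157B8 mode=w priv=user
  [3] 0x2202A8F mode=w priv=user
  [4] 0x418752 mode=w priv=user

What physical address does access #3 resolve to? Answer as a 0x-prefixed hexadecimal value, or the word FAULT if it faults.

Per-access translation:
#0 VA=0x3E16508 (w,user):
  L0 @0x1F[31] → 0x20007  P=1,RW=1,US=1,PS=0
  L1 @0x20[22] → 0x22007  P=1,RW=1,US=1,PS=0
  ⇒ phys 0x22508  [2 reads]
#1 VA=0x2E1B4B7 (r,user):
  L0 @0x1F[23] → 0x25007  P=1,RW=1,US=1,PS=0
  L1 @0x25[27] → 0xE006  P=0,RW=1,US=1,PS=0
  → PAGE_NOT_PRESENT  (2 entries read)
#2 VA=0xA157B8 (w,user):
  L0 @0x1F[5] → 0x26007  P=1,RW=1,US=1,PS=0
  L1 @0x26[21] → 0x2A003  P=1,RW=1,US=0,PS=0
  → PROTECTION_VIOLATION  (2 entries read)
#3 VA=0x2202A8F (w,user):
  L0 @0x1F[17] → 0x2B007  P=1,RW=1,US=1,PS=0
  L1 @0x2B[2] → 0x31000  P=0,RW=0,US=0,PS=0
  → PAGE_NOT_PRESENT  (2 entries read)
#4 VA=0x418752 (w,user):
  L0 @0x1F[2] → 0x2F007  P=1,RW=1,US=1,PS=0
  L1 @0x2F[24] → 0x33007  P=1,RW=1,US=1,PS=0
  ⇒ phys 0x33752  [2 reads]

Access #3 PA: FAULT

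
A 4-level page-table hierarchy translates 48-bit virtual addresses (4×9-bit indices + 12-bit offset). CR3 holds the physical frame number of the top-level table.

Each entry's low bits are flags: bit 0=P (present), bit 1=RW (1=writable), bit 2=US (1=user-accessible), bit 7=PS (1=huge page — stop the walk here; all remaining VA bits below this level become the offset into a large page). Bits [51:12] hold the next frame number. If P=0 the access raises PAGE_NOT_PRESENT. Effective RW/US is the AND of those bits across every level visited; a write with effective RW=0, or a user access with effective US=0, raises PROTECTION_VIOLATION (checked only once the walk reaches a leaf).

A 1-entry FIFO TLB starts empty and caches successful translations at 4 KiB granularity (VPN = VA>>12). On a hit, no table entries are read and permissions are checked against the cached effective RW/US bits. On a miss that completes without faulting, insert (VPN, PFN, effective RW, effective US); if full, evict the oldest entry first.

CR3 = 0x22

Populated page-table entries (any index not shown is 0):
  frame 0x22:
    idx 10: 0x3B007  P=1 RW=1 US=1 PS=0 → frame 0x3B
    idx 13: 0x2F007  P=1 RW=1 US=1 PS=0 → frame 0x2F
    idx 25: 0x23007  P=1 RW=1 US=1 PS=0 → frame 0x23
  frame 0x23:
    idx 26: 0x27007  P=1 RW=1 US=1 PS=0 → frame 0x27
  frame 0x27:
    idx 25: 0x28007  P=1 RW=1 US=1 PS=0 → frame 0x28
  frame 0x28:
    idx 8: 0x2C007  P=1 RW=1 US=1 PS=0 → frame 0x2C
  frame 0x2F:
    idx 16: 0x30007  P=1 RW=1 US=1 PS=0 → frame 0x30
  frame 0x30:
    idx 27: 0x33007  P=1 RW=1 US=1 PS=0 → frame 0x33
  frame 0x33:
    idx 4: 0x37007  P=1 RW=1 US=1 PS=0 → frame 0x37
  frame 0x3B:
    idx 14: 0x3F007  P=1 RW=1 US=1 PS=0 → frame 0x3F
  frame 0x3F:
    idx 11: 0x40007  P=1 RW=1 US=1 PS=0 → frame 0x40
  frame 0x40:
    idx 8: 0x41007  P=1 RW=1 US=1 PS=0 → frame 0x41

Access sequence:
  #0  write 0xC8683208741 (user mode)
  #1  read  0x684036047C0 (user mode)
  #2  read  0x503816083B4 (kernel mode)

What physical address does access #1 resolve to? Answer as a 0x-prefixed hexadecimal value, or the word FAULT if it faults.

Per-access translation:
#0 VA=0xC8683208741 (w,user):
  L0 @0x22[25] → 0x23007  P=1,RW=1,US=1,PS=0
  L1 @0x23[26] → 0x27007  P=1,RW=1,US=1,PS=0
  L2 @0x27[25] → 0x28007  P=1,RW=1,US=1,PS=0
  L3 @0x28[8] → 0x2C007  P=1,RW=1,US=1,PS=0
  ✓ 0x2C741  — 4 lookups
#1 VA=0x684036047C0 (r,user):
  L0 @0x22[13] → 0x2F007  P=1,RW=1,US=1,PS=0
  L1 @0x2F[16] → 0x30007  P=1,RW=1,US=1,PS=0
  L2 @0x30[27] → 0x33007  P=1,RW=1,US=1,PS=0
  L3 @0x33[4] → 0x37007  P=1,RW=1,US=1,PS=0
  ✓ 0x377C0  — 4 lookups
#2 VA=0x503816083B4 (r,kernel):
  L0 @0x22[10] → 0x3B007  P=1,RW=1,US=1,PS=0
  L1 @0x3B[14] → 0x3F007  P=1,RW=1,US=1,PS=0
  L2 @0x3F[11] → 0x40007  P=1,RW=1,US=1,PS=0
  L3 @0x40[8] → 0x41007  P=1,RW=1,US=1,PS=0
  ✓ 0x413B4  — 4 lookups

Access #1 PA: 0x377C0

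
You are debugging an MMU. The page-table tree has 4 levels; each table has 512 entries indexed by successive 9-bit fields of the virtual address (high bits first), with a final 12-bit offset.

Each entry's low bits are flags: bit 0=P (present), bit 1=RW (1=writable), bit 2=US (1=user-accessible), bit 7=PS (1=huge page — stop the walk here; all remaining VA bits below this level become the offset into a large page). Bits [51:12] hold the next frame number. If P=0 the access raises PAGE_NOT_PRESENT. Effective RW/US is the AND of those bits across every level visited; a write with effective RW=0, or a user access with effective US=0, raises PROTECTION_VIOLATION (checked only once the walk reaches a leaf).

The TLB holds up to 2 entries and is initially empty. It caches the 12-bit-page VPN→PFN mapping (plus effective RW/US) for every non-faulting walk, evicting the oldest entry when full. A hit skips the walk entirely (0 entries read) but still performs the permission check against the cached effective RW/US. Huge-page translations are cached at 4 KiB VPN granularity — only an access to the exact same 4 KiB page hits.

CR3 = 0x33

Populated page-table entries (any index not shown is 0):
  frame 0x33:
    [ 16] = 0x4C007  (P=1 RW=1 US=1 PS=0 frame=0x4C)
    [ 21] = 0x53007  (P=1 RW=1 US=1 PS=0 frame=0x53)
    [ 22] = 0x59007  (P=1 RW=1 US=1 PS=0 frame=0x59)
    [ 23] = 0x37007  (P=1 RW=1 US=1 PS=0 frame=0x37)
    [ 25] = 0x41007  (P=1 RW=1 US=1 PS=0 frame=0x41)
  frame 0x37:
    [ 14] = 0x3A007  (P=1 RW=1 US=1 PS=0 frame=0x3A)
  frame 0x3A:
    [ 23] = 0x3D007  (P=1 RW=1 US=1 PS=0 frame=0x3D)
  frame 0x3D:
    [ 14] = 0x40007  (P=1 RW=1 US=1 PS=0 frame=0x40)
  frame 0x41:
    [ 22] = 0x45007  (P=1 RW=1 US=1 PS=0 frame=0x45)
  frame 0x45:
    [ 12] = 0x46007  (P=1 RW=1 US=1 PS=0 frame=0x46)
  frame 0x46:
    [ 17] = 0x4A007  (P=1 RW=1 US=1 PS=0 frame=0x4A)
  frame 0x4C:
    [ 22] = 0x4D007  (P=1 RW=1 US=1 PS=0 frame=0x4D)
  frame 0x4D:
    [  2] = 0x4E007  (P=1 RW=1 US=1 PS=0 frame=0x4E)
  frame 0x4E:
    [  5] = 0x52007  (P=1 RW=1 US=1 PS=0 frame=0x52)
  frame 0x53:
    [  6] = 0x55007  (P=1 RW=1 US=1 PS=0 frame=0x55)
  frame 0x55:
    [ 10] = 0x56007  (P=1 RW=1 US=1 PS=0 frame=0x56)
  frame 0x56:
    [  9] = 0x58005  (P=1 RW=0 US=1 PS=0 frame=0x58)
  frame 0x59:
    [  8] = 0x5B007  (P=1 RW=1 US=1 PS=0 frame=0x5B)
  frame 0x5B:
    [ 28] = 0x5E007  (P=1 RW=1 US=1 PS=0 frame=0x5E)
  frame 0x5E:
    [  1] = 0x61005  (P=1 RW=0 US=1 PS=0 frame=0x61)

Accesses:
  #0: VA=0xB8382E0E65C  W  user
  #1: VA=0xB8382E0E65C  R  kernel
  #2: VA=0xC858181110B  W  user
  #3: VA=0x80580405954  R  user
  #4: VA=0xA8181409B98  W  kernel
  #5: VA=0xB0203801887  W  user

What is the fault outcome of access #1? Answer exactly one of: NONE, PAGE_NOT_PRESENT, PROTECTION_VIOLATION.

Per-access translation:
#0 VA=0xB8382E0E65C (w,user):
  L0 @0x33[23] → 0x37007  P=1,RW=1,US=1,PS=0
  L1 @0x37[14] → 0x3A007  P=1,RW=1,US=1,PS=0
  L2 @0x3A[23] → 0x3D007  P=1,RW=1,US=1,PS=0
  L3 @0x3D[14] → 0x40007  P=1,RW=1,US=1,PS=0
  ⇒ phys 0x4065C  [4 reads]
#1 VA=0xB8382E0E65C (r,kernel):
  TLB hit vpn=0xB8382E0E → PA=0x4065C
#2 VA=0xC858181110B (w,user):
  L0 @0x33[25] → 0x41007  P=1,RW=1,US=1,PS=0
  L1 @0x41[22] → 0x45007  P=1,RW=1,US=1,PS=0
  L2 @0x45[12] → 0x46007  P=1,RW=1,US=1,PS=0
  L3 @0x46[17] → 0x4A007  P=1,RW=1,US=1,PS=0
  ⇒ phys 0x4A10B  [4 reads]
#3 VA=0x80580405954 (r,user):
  L0 @0x33[16] → 0x4C007  P=1,RW=1,US=1,PS=0
  L1 @0x4C[22] → 0x4D007  P=1,RW=1,US=1,PS=0
  L2 @0x4D[2] → 0x4E007  P=1,RW=1,US=1,PS=0
  L3 @0x4E[5] → 0x52007  P=1,RW=1,US=1,PS=0
  ⇒ phys 0x52954  [4 reads]
#4 VA=0xA8181409B98 (w,kernel):
  L0 @0x33[21] → 0x53007  P=1,RW=1,US=1,PS=0
  L1 @0x53[6] → 0x55007  P=1,RW=1,US=1,PS=0
  L2 @0x55[10] → 0x56007  P=1,RW=1,US=1,PS=0
  L3 @0x56[9] → 0x58005  P=1,RW=0,US=1,PS=0
  → PROTECTION_VIOLATION  (4 entries read)
#5 VA=0xB0203801887 (w,user):
  L0 @0x33[22] → 0x59007  P=1,RW=1,US=1,PS=0
  L1 @0x59[8] → 0x5B007  P=1,RW=1,US=1,PS=0
  L2 @0x5B[28] → 0x5E007  P=1,RW=1,US=1,PS=0
  L3 @0x5E[1] → 0x61005  P=1,RW=0,US=1,PS=0
  → PROTECTION_VIOLATION  (4 entries read)

Access #1 fault: NONE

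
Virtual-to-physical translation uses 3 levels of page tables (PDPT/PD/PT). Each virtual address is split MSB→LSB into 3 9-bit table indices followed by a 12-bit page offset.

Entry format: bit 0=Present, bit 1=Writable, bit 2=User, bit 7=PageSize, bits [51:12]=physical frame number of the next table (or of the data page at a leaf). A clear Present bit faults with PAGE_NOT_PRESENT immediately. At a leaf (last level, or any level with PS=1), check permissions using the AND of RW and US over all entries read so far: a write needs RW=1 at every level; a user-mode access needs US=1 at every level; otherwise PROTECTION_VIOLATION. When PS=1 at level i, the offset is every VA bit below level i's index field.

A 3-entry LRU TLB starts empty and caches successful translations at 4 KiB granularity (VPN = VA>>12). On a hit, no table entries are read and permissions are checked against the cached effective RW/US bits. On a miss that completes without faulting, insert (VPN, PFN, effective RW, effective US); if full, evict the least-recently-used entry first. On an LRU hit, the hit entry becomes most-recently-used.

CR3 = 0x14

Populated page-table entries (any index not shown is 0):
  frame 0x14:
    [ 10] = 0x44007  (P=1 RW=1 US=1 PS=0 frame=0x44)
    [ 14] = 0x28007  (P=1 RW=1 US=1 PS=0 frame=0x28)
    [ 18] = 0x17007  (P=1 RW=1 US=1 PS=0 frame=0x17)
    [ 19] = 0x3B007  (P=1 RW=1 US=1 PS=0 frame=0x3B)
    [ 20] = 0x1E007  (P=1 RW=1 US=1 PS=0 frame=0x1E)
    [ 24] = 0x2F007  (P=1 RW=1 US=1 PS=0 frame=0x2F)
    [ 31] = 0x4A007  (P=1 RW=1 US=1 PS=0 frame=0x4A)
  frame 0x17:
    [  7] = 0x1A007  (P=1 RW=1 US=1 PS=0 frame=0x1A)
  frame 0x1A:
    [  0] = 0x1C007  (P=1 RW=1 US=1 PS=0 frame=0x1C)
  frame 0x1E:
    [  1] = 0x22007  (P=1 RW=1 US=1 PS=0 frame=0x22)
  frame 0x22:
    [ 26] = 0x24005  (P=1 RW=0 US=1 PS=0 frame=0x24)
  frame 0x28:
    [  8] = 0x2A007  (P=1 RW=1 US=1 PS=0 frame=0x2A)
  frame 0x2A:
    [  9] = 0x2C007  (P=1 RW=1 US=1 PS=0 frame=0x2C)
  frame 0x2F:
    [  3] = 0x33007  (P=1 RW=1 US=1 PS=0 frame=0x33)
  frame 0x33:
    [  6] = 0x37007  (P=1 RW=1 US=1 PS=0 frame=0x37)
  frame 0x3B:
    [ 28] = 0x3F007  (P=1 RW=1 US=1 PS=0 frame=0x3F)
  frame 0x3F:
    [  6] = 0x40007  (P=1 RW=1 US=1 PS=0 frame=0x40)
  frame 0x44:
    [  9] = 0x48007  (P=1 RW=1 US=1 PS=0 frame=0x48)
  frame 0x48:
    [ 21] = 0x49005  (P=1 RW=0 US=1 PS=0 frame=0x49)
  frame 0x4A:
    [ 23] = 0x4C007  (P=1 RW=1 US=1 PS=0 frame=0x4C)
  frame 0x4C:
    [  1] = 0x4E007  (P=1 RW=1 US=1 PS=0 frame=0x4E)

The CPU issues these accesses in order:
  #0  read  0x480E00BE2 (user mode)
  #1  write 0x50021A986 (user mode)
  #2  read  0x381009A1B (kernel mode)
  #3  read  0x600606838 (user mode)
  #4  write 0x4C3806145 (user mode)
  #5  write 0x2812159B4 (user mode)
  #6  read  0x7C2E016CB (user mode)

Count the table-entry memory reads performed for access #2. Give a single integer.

Trace:
#0 VA=0x480E00BE2 (r,user):
  L0 @0x14[18] → 0x17007  P=1,RW=1,US=1,PS=0
  L1 @0x17[7] → 0x1A007  P=1,RW=1,US=1,PS=0
  L2 @0x1A[0] → 0x1C007  P=1,RW=1,US=1,PS=0
  ✓ 0x1CBE2  — 3 lookups
#1 VA=0x50021A986 (w,user):
  L0 @0x14[20] → 0x1E007  P=1,RW=1,US=1,PS=0
  L1 @0x1E[1] → 0x22007  P=1,RW=1,US=1,PS=0
  L2 @0x22[26] → 0x24005  P=1,RW=0,US=1,PS=0
  ⇒ fault: PROTECTION_VIOLATION  — 3 lookups
#2 VA=0x381009A1B (r,kernel):
  L0 @0x14[14] → 0x28007  P=1,RW=1,US=1,PS=0
  L1 @0x28[8] → 0x2A007  P=1,RW=1,US=1,PS=0
  L2 @0x2A[9] → 0x2C007  P=1,RW=1,US=1,PS=0
  ✓ 0x2CA1B  — 3 lookups
#3 VA=0x600606838 (r,user):
  L0 @0x14[24] → 0x2F007  P=1,RW=1,US=1,PS=0
  L1 @0x2F[3] → 0x33007  P=1,RW=1,US=1,PS=0
  L2 @0x33[6] → 0x37007  P=1,RW=1,US=1,PS=0
  ✓ 0x37838  — 3 lookups
#4 VA=0x4C3806145 (w,user):
  L0 @0x14[19] → 0x3B007  P=1,RW=1,US=1,PS=0
  L1 @0x3B[28] → 0x3F007  P=1,RW=1,US=1,PS=0
  L2 @0x3F[6] → 0x40007  P=1,RW=1,US=1,PS=0
  ✓ 0x40145  — 3 lookups
#5 VA=0x2812159B4 (w,user):
  L0 @0x14[10] → 0x44007  P=1,RW=1,US=1,PS=0
  L1 @0x44[9] → 0x48007  P=1,RW=1,US=1,PS=0
  L2 @0x48[21] → 0x49005  P=1,RW=0,US=1,PS=0
  ⇒ fault: PROTECTION_VIOLATION  — 3 lookups
#6 VA=0x7C2E016CB (r,user):
  L0 @0x14[31] → 0x4A007  P=1,RW=1,US=1,PS=0
  L1 @0x4A[23] → 0x4C007  P=1,RW=1,US=1,PS=0
  L2 @0x4C[1] → 0x4E007  P=1,RW=1,US=1,PS=0
  ✓ 0x4E6CB  — 3 lookups

Entries read for #2: 3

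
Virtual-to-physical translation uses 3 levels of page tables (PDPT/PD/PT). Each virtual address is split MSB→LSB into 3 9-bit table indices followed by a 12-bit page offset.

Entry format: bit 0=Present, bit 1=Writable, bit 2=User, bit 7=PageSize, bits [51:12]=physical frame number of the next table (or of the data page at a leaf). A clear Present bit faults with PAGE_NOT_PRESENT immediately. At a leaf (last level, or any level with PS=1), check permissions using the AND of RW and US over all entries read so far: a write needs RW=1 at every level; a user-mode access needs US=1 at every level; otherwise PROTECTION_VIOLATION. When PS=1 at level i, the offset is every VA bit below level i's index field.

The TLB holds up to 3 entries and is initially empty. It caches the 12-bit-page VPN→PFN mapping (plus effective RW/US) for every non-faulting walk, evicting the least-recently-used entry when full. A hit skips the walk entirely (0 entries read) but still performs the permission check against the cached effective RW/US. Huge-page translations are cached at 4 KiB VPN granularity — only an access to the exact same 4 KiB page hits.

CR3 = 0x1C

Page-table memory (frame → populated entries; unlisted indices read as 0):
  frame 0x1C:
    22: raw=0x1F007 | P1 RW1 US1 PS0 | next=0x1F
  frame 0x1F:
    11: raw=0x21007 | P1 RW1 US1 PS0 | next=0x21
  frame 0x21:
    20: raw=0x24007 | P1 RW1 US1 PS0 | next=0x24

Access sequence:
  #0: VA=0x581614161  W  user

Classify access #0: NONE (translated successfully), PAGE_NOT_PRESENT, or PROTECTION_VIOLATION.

Walk each access:
#0 VA=0x581614161 (w,user):
  L0 @0x1C[22] → 0x1F007  P=1,RW=1,US=1,PS=0
  L1 @0x1F[11] → 0x21007  P=1,RW=1,US=1,PS=0
  L2 @0x21[20] → 0x24007  P=1,RW=1,US=1,PS=0
  ✓ 0x24161  — 3 lookups

Access #0 fault: NONE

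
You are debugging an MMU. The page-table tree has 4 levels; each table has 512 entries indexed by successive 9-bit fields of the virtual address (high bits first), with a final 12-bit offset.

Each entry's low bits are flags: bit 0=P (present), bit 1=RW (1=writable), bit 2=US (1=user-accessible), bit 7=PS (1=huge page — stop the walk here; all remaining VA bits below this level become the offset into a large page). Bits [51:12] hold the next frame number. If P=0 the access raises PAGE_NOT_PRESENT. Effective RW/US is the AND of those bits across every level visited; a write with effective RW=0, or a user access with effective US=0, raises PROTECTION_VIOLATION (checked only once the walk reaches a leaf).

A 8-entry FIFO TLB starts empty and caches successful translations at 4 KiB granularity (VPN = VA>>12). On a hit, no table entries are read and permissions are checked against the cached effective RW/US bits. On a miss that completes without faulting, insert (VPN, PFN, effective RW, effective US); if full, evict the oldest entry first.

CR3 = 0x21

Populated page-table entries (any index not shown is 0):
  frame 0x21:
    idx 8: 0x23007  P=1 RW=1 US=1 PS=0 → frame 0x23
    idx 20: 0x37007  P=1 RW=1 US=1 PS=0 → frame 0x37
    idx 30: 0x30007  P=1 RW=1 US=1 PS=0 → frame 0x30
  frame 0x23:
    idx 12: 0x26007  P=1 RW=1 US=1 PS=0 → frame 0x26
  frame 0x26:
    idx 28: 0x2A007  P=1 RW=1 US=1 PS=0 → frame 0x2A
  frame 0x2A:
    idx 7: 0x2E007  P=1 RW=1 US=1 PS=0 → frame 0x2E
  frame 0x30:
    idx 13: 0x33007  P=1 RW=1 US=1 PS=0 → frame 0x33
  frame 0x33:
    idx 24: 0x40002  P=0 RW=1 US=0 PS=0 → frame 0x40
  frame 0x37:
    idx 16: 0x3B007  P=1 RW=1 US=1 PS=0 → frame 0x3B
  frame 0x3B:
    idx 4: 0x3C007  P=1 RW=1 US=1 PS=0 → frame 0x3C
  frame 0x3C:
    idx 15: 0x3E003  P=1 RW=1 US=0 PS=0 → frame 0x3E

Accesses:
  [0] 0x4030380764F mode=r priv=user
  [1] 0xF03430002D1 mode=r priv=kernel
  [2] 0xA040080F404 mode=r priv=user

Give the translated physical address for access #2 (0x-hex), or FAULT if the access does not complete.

Per-access translation:
#0 VA=0x4030380764F (r,user):
  lvl0: tbl 0x21, slot 8 ⇒ 0x23007 (P1/RW1/US1/PS0)
  lvl1: tbl 0x23, slot 12 ⇒ 0x26007 (P1/RW1/US1/PS0)
  lvl2: tbl 0x26, slot 28 ⇒ 0x2A007 (P1/RW1/US1/PS0)
  lvl3: tbl 0x2A, slot 7 ⇒ 0x2E007 (P1/RW1/US1/PS0)
  ✓ 0x2E64F  — 4 lookups
#1 VA=0xF03430002D1 (r,kernel):
  lvl0: tbl 0x21, slot 30 ⇒ 0x30007 (P1/RW1/US1/PS0)
  lvl1: tbl 0x30, slot 13 ⇒ 0x33007 (P1/RW1/US1/PS0)
  lvl2: tbl 0x33, slot 24 ⇒ 0x40002 (P0/RW1/US0/PS0)
  ⇒ fault: PAGE_NOT_PRESENT  — 3 lookups
#2 VA=0xA040080F404 (r,user):
  lvl0: tbl 0x21, slot 20 ⇒ 0x37007 (P1/RW1/US1/PS0)
  lvl1: tbl 0x37, slot 16 ⇒ 0x3B007 (P1/RW1/US1/PS0)
  lvl2: tbl 0x3B, slot 4 ⇒ 0x3C007 (P1/RW1/US1/PS0)
  lvl3: tbl 0x3C, slot 15 ⇒ 0x3E003 (P1/RW1/US0/PS0)
  ⇒ fault: PROTECTION_VIOLATION  — 4 lookups

Access #2 PA: FAULT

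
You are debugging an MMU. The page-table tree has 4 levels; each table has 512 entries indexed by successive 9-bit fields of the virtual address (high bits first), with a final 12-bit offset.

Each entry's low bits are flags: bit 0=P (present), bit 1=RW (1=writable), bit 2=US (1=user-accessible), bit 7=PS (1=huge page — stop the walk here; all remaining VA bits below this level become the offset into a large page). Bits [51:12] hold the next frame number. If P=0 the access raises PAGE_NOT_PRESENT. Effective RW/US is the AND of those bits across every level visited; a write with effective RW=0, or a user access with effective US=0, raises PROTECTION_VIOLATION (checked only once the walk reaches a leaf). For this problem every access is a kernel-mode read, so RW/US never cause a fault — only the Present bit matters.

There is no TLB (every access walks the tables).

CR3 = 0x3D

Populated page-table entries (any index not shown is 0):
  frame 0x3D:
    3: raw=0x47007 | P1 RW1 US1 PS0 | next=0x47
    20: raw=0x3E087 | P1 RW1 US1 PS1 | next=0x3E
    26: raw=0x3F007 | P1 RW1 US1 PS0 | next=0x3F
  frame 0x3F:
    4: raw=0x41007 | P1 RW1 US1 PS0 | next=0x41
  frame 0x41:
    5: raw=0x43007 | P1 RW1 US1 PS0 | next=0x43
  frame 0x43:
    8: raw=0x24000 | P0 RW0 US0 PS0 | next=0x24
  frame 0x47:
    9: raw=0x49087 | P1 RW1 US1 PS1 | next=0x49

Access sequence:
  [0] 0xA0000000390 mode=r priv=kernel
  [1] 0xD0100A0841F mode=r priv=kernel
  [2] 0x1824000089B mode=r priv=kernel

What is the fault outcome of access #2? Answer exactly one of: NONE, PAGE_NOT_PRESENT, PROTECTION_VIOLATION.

Walk each access:
#0 VA=0xA0000000390 (r,kernel):
  lvl0: tbl 0x3D, slot 20 ⇒ 0x3E087 (P1/RW1/US1/PS1)
  ⇒ phys 0x3E390 (huge @L0)  [1 reads]
#1 VA=0xD0100A0841F (r,kernel):
  lvl0: tbl 0x3D, slot 26 ⇒ 0x3F007 (P1/RW1/US1/PS0)
  lvl1: tbl 0x3F, slot 4 ⇒ 0x41007 (P1/RW1/US1/PS0)
  lvl2: tbl 0x41, slot 5 ⇒ 0x43007 (P1/RW1/US1/PS0)
  lvl3: tbl 0x43, slot 8 ⇒ 0x24000 (P0/RW0/US0/PS0)
  ⇒ fault: PAGE_NOT_PRESENT  — 4 lookups
#2 VA=0x1824000089B (r,kernel):
  lvl0: tbl 0x3D, slot 3 ⇒ 0x47007 (P1/RW1/US1/PS0)
  lvl1: tbl 0x47, slot 9 ⇒ 0x49087 (P1/RW1/US1/PS1)
  ⇒ phys 0x4989B (huge @L1)  [2 reads]

Access #2 fault: NONE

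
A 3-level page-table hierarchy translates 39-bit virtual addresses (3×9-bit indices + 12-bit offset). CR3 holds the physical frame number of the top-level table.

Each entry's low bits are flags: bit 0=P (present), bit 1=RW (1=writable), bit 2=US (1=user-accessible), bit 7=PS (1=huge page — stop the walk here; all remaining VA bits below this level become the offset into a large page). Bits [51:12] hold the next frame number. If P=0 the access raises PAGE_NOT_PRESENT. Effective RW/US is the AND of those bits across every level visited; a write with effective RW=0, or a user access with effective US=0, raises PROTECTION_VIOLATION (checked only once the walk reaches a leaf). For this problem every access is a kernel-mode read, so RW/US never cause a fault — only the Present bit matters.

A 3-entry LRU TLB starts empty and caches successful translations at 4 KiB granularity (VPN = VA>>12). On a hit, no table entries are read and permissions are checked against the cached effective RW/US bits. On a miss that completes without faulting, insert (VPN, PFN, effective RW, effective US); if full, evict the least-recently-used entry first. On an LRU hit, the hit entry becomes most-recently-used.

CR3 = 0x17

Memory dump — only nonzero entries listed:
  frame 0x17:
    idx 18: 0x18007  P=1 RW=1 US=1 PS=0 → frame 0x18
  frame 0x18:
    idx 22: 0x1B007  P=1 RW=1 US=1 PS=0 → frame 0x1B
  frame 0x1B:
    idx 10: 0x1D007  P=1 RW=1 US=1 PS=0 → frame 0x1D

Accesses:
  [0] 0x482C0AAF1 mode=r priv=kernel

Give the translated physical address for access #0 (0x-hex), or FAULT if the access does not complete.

Trace:
#0 VA=0x482C0AAF1 (r,kernel):
  [0] read 0x17 idx=18: raw=0x18007 flags P=1 W=1 U=1 S=0
  [1] read 0x18 idx=22: raw=0x1B007 flags P=1 W=1 U=1 S=0
  [2] read 0x1B idx=10: raw=0x1D007 flags P=1 W=1 U=1 S=0
  → PA=0x1DAF1  (3 entries read)

Access #0 PA: 0x1DAF1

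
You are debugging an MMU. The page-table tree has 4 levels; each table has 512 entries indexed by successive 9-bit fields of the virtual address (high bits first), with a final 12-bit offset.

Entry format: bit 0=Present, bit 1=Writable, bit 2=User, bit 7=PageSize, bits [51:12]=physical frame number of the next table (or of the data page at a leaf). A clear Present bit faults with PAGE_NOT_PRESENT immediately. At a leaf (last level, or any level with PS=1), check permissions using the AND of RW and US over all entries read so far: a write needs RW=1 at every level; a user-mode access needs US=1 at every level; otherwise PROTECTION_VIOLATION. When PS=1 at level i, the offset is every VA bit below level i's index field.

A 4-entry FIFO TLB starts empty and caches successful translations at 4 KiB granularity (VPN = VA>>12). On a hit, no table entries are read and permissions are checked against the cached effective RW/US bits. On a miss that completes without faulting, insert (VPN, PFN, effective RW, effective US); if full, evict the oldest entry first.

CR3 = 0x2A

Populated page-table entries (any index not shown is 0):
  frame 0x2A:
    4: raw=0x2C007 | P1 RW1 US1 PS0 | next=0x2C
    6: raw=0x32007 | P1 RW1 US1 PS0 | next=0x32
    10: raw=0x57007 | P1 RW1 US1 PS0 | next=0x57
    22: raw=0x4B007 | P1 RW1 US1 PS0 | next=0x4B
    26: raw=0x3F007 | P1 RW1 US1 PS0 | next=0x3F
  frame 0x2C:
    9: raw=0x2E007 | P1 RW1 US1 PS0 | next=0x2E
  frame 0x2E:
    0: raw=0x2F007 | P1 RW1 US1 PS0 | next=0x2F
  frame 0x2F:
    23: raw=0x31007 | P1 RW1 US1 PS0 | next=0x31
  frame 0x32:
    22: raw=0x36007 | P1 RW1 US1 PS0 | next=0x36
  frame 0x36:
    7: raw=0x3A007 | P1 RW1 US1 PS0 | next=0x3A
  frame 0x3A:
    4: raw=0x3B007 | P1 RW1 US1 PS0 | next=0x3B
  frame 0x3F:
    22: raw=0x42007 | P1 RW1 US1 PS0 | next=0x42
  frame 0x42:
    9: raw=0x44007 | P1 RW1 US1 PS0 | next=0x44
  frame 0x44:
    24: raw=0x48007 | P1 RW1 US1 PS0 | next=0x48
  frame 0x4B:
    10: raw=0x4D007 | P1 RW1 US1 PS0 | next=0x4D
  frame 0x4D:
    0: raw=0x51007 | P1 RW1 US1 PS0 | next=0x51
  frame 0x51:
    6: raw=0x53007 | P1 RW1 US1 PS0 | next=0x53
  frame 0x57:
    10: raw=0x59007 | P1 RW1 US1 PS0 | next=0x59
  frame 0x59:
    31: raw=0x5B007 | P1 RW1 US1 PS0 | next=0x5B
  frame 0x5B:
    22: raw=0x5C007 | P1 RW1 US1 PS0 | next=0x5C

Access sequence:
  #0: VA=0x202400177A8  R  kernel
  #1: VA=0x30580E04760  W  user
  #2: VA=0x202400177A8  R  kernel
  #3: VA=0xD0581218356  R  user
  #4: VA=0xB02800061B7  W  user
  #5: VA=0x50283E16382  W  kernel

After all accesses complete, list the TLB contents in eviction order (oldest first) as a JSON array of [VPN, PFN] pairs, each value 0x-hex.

Walk each access:
#0 VA=0x202400177A8 (r,kernel):
  lvl0: tbl 0x2A, slot 4 ⇒ 0x2C007 (P1/RW1/US1/PS0)
  lvl1: tbl 0x2C, slot 9 ⇒ 0x2E007 (P1/RW1/US1/PS0)
  lvl2: tbl 0x2E, slot 0 ⇒ 0x2F007 (P1/RW1/US1/PS0)
  lvl3: tbl 0x2F, slot 23 ⇒ 0x31007 (P1/RW1/US1/PS0)
  ✓ 0x317A8  — 4 lookups
#1 VA=0x30580E04760 (w,user):
  lvl0: tbl 0x2A, slot 6 ⇒ 0x32007 (P1/RW1/US1/PS0)
  lvl1: tbl 0x32, slot 22 ⇒ 0x36007 (P1/RW1/US1/PS0)
  lvl2: tbl 0x36, slot 7 ⇒ 0x3A007 (P1/RW1/US1/PS0)
  lvl3: tbl 0x3A, slot 4 ⇒ 0x3B007 (P1/RW1/US1/PS0)
  ✓ 0x3B760  — 4 lookups
#2 VA=0x202400177A8 (r,kernel):
  TLB hit vpn=0x20240017 → PA=0x317A8
#3 VA=0xD0581218356 (r,user):
  lvl0: tbl 0x2A, slot 26 ⇒ 0x3F007 (P1/RW1/US1/PS0)
  lvl1: tbl 0x3F, slot 22 ⇒ 0x42007 (P1/RW1/US1/PS0)
  lvl2: tbl 0x42, slot 9 ⇒ 0x44007 (P1/RW1/US1/PS0)
  lvl3: tbl 0x44, slot 24 ⇒ 0x48007 (P1/RW1/US1/PS0)
  ✓ 0x48356  — 4 lookups
#4 VA=0xB02800061B7 (w,user):
  lvl0: tbl 0x2A, slot 22 ⇒ 0x4B007 (P1/RW1/US1/PS0)
  lvl1: tbl 0x4B, slot 10 ⇒ 0x4D007 (P1/RW1/US1/PS0)
  lvl2: tbl 0x4D, slot 0 ⇒ 0x51007 (P1/RW1/US1/PS0)
  lvl3: tbl 0x51, slot 6 ⇒ 0x53007 (P1/RW1/US1/PS0)
  ✓ 0x531B7  — 4 lookups
#5 VA=0x50283E16382 (w,kernel):
  lvl0: tbl 0x2A, slot 10 ⇒ 0x57007 (P1/RW1/US1/PS0)
  lvl1: tbl 0x57, slot 10 ⇒ 0x59007 (P1/RW1/US1/PS0)
  lvl2: tbl 0x59, slot 31 ⇒ 0x5B007 (P1/RW1/US1/PS0)
  lvl3: tbl 0x5B, slot 22 ⇒ 0x5C007 (P1/RW1/US1/PS0)
  ✓ 0x5C382  — 4 lookups

TLB: [["0x30580E04", "0x3B"], ["0xD0581218", "0x48"], ["0xB0280006", "0x53"], ["0x50283E16", "0x5C"]]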